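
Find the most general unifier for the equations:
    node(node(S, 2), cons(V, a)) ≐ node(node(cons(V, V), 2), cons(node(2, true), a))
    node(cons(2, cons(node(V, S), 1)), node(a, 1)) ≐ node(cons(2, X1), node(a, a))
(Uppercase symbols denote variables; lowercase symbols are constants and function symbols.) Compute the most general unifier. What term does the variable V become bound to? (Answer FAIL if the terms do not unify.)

Decompose node/2: node(S, 2) ≐ node(cons(V, V), 2),  cons(V, a) ≐ cons(node(2, true), a).
Decompose node/2: S ≐ cons(V, V),  2 ≐ 2.
Bind S := cons(V, V); substituting into the one remaining equation that mentions S gives: node(cons(2, cons(node(V, cons(V, V)), 1)), node(a, 1)) ≐ node(cons(2, X1), node(a, a)).
Delete trivial equation 2 ≐ 2.
Decompose cons/2: V ≐ node(2, true),  a ≐ a.
Bind V := node(2, true); substituting into the one remaining equation that mentions V gives: node(cons(2, cons(node(node(2, true), cons(node(2, true), node(2, true))), 1)), node(a, 1)) ≐ node(cons(2, X1), node(a, a)). Substituting into the earlier binding gives S := cons(node(2, true), node(2, true)).
Delete trivial equation a ≐ a.
Decompose node/2: cons(2, cons(node(node(2, true), cons(node(2, true), node(2, true))), 1)) ≐ cons(2, X1),  node(a, 1) ≐ node(a, a).
Decompose cons/2: 2 ≐ 2,  cons(node(node(2, true), cons(node(2, true), node(2, true))), 1) ≐ X1.
Delete trivial equation 2 ≐ 2.
Bind X1 := cons(node(node(2, true), cons(node(2, true), node(2, true))), 1); no other remaining equation mentions X1.
Decompose node/2: a ≐ a,  1 ≐ a.
Delete trivial equation a ≐ a.
Clash: constants 1 and a differ; no unifier exists.

FAIL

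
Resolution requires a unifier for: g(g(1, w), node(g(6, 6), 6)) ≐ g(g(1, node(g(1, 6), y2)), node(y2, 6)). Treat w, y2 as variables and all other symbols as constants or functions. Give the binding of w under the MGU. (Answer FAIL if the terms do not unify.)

node(g(1, 6), g(6, 6))

Decompose g/2: g(1, w) ≐ g(1, node(g(1, 6), y2)),  node(g(6, 6), 6) ≐ node(y2, 6).
Decompose g/2: 1 ≐ 1,  w ≐ node(g(1, 6), y2).
Delete trivial equation 1 ≐ 1.
Bind w := node(g(1, 6), y2); no other remaining equation mentions w.
Decompose node/2: g(6, 6) ≐ y2,  6 ≐ 6.
Bind y2 := g(6, 6); no other remaining equation mentions y2. Substituting into the earlier binding gives w := node(g(1, 6), g(6, 6)).
Delete trivial equation 6 ≐ 6.
MGU = { w := node(g(1, 6), g(6, 6)), y2 := g(6, 6) }, so w := node(g(1, 6), g(6, 6)).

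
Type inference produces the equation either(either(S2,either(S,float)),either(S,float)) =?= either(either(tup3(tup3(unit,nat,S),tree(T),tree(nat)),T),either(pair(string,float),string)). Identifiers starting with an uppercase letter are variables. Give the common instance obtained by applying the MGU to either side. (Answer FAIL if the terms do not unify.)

Decompose either/2: either(S2,either(S,float)) =?= either(tup3(tup3(unit,nat,S),tree(T),tree(nat)),T),  either(S,float) =?= either(pair(string,float),string).
Decompose either/2: S2 =?= tup3(tup3(unit,nat,S),tree(T),tree(nat)),  either(S,float) =?= T.
Bind S2 := tup3(tup3(unit,nat,S),tree(T),tree(nat)); no other remaining equation mentions S2.
Bind T := either(S,float); no other remaining equation mentions T. Substituting into the earlier binding gives S2 := tup3(tup3(unit,nat,S),tree(either(S,float)),tree(nat)).
Decompose either/2: S =?= pair(string,float),  float =?= string.
Bind S := pair(string,float); no other remaining equation mentions S. Substituting into the earlier bindings gives S2 := tup3(tup3(unit,nat,pair(string,float)),tree(either(pair(string,float),float)),tree(nat)), T := either(pair(string,float),float).
Clash: constants float and string differ; no unifier exists.

FAIL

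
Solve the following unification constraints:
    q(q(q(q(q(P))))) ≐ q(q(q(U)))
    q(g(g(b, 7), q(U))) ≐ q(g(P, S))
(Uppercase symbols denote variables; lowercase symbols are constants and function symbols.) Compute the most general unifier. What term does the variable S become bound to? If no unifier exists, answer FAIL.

q(q(q(g(b, 7))))

Decompose q/1: q(q(q(q(P)))) ≐ q(q(U)).
Decompose q/1: q(q(q(P))) ≐ q(U).
Decompose q/1: q(q(P)) ≐ U.
Bind U := q(q(P)); substituting into the remaining equation gives: q(g(g(b, 7), q(q(q(P))))) ≐ q(g(P, S)).
Decompose q/1: g(g(b, 7), q(q(q(P)))) ≐ g(P, S).
Decompose g/2: g(b, 7) ≐ P,  q(q(q(P))) ≐ S.
Bind P := g(b, 7); substituting into the remaining equation gives: q(q(q(g(b, 7)))) ≐ S. Substituting into the earlier binding gives U := q(q(g(b, 7))).
Bind S := q(q(q(g(b, 7)))).
MGU = { U -> q(q(g(b, 7))), P -> g(b, 7), S -> q(q(q(g(b, 7)))) }, so S -> q(q(q(g(b, 7)))).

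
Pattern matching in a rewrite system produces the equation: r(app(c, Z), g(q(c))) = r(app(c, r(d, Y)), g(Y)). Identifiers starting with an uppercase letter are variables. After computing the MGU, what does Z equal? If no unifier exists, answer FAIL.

r(d, q(c))

Decompose r/2: app(c, Z) = app(c, r(d, Y)),  g(q(c)) = g(Y).
Decompose app/2: c = c,  Z = r(d, Y).
Delete trivial equation c = c.
Bind Z := r(d, Y); no other remaining equation mentions Z.
Decompose g/1: q(c) = Y.
Bind Y := q(c). Substituting into the earlier binding gives Z := r(d, q(c)).
MGU = { Z ↦ r(d, q(c)), Y ↦ q(c) }, so Z ↦ r(d, q(c)).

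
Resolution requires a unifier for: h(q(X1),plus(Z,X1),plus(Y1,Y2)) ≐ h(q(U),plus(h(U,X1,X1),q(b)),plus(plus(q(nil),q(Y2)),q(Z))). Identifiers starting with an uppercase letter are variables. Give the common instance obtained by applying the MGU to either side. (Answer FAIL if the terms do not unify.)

h(q(q(b)),plus(h(q(b),q(b),q(b)),q(b)),plus(plus(q(nil),q(q(h(q(b),q(b),q(b))))),q(h(q(b),q(b),q(b)))))

Decompose h/3: q(X1) ≐ q(U),  plus(Z,X1) ≐ plus(h(U,X1,X1),q(b)),  plus(Y1,Y2) ≐ plus(plus(q(nil),q(Y2)),q(Z)).
Decompose q/1: X1 ≐ U.
Bind X1 := U; substituting into the one remaining equation that mentions X1 gives: plus(Z,U) ≐ plus(h(U,U,U),q(b)).
Decompose plus/2: Z ≐ h(U,U,U),  U ≐ q(b).
Bind Z := h(U,U,U); substituting into the one remaining equation that mentions Z gives: plus(Y1,Y2) ≐ plus(plus(q(nil),q(Y2)),q(h(U,U,U))).
Bind U := q(b); substituting into the remaining equation gives: plus(Y1,Y2) ≐ plus(plus(q(nil),q(Y2)),q(h(q(b),q(b),q(b)))). Substituting into the earlier bindings gives X1 := q(b), Z := h(q(b),q(b),q(b)).
Decompose plus/2: Y1 ≐ plus(q(nil),q(Y2)),  Y2 ≐ q(h(q(b),q(b),q(b))).
Bind Y1 := plus(q(nil),q(Y2)); no other remaining equation mentions Y1.
Bind Y2 := q(h(q(b),q(b),q(b))). Substituting into the earlier binding gives Y1 := plus(q(nil),q(q(h(q(b),q(b),q(b))))).
Applying the MGU to either side gives h(q(q(b)),plus(h(q(b),q(b),q(b)),q(b)),plus(plus(q(nil),q(q(h(q(b),q(b),q(b))))),q(h(q(b),q(b),q(b))))).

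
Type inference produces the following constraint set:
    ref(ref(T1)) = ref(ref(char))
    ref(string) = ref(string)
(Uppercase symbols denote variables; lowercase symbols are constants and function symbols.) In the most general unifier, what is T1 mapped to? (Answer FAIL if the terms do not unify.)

char

Decompose ref/1: ref(T1) = ref(char).
Decompose ref/1: T1 = char.
Bind T1 := char; no other remaining equation mentions T1.
Delete trivial equation ref(string) = ref(string).
MGU = { T1 -> char }, so T1 -> char.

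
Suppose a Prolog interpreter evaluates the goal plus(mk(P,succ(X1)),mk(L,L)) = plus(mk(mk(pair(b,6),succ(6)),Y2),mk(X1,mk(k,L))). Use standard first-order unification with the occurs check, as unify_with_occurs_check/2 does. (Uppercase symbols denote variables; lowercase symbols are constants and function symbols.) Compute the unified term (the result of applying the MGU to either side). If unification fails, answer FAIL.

Decompose plus/2: mk(P,succ(X1)) = mk(mk(pair(b,6),succ(6)),Y2),  mk(L,L) = mk(X1,mk(k,L)).
Decompose mk/2: P = mk(pair(b,6),succ(6)),  succ(X1) = Y2.
Bind P := mk(pair(b,6),succ(6)); no other remaining equation mentions P.
Bind Y2 := succ(X1); no other remaining equation mentions Y2.
Decompose mk/2: L = X1,  L = mk(k,L).
Bind L := X1; substituting into the remaining equation gives: X1 = mk(k,X1).
Occurs check fails: X1 occurs in mk(k,X1); the equation X1 = mk(k,X1) has no finite solution.

FAIL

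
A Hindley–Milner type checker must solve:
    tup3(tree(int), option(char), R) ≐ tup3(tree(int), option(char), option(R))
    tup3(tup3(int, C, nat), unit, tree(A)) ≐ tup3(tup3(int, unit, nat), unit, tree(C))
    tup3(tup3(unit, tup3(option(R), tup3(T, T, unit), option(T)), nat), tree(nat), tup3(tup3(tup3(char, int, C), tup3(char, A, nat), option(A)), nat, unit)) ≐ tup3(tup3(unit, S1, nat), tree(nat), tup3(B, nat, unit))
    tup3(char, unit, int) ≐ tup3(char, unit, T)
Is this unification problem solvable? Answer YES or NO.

NO

Decompose tup3/3: tree(int) ≐ tree(int),  option(char) ≐ option(char),  R ≐ option(R).
Delete trivial equation tree(int) ≐ tree(int).
Delete trivial equation option(char) ≐ option(char).
Occurs check fails: R occurs in option(R); the equation R ≐ option(R) has no finite solution.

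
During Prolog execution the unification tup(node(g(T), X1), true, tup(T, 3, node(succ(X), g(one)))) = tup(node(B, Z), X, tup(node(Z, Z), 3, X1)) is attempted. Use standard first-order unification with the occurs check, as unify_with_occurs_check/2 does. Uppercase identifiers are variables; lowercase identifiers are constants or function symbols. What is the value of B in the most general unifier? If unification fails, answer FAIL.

g(node(node(succ(true), g(one)), node(succ(true), g(one))))

Decompose tup/3: node(g(T), X1) = node(B, Z),  true = X,  tup(T, 3, node(succ(X), g(one))) = tup(node(Z, Z), 3, X1).
Decompose node/2: g(T) = B,  X1 = Z.
Bind B := g(T); no other remaining equation mentions B.
Bind X1 := Z; substituting into the one remaining equation that mentions X1 gives: tup(T, 3, node(succ(X), g(one))) = tup(node(Z, Z), 3, Z).
Bind X := true; substituting into the remaining equation gives: tup(T, 3, node(succ(true), g(one))) = tup(node(Z, Z), 3, Z).
Decompose tup/3: T = node(Z, Z),  3 = 3,  node(succ(true), g(one)) = Z.
Bind T := node(Z, Z); no other remaining equation mentions T. Substituting into the earlier binding gives B := g(node(Z, Z)).
Delete trivial equation 3 = 3.
Bind Z := node(succ(true), g(one)). Substituting into the earlier bindings gives B := g(node(node(succ(true), g(one)), node(succ(true), g(one)))), X1 := node(succ(true), g(one)), T := node(node(succ(true), g(one)), node(succ(true), g(one))).
MGU = { B ↦ g(node(node(succ(true), g(one)), node(succ(true), g(one)))), X1 ↦ node(succ(true), g(one)), X ↦ true, T ↦ node(node(succ(true), g(one)), node(succ(true), g(one))), Z ↦ node(succ(true), g(one)) }, so B ↦ g(node(node(succ(true), g(one)), node(succ(true), g(one)))).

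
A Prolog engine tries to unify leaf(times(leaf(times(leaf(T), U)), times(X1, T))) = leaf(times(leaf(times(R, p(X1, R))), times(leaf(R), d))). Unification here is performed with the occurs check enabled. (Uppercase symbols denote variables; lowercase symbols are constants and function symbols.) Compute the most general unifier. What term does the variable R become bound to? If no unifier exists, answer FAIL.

Decompose leaf/1: times(leaf(times(leaf(T), U)), times(X1, T)) = times(leaf(times(R, p(X1, R))), times(leaf(R), d)).
Decompose times/2: leaf(times(leaf(T), U)) = leaf(times(R, p(X1, R))),  times(X1, T) = times(leaf(R), d).
Decompose leaf/1: times(leaf(T), U) = times(R, p(X1, R)).
Decompose times/2: leaf(T) = R,  U = p(X1, R).
Bind R := leaf(T); substituting into the remaining equations gives: U = p(X1, leaf(T)),  times(X1, T) = times(leaf(leaf(T)), d).
Bind U := p(X1, leaf(T)); no other remaining equation mentions U.
Decompose times/2: X1 = leaf(leaf(T)),  T = d.
Bind X1 := leaf(leaf(T)); no other remaining equation mentions X1. Substituting into the earlier binding gives U := p(leaf(leaf(T)), leaf(T)).
Bind T := d. Substituting into the earlier bindings gives R := leaf(d), U := p(leaf(leaf(d)), leaf(d)), X1 := leaf(leaf(d)).
MGU = { R ↦ leaf(d), U ↦ p(leaf(leaf(d)), leaf(d)), X1 ↦ leaf(leaf(d)), T ↦ d }, so R ↦ leaf(d).

leaf(d)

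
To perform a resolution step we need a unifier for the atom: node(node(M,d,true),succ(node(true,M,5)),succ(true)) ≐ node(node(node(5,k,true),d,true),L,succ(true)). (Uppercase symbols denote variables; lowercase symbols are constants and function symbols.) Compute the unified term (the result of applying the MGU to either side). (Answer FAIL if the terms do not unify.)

Decompose node/3: node(M,d,true) ≐ node(node(5,k,true),d,true),  succ(node(true,M,5)) ≐ L,  succ(true) ≐ succ(true).
Decompose node/3: M ≐ node(5,k,true),  d ≐ d,  true ≐ true.
Bind M := node(5,k,true); substituting into the one remaining equation that mentions M gives: succ(node(true,node(5,k,true),5)) ≐ L.
Delete trivial equation d ≐ d.
Delete trivial equation true ≐ true.
Bind L := succ(node(true,node(5,k,true),5)); no other remaining equation mentions L.
Delete trivial equation succ(true) ≐ succ(true).
Applying the MGU to either side gives node(node(node(5,k,true),d,true),succ(node(true,node(5,k,true),5)),succ(true)).

node(node(node(5,k,true),d,true),succ(node(true,node(5,k,true),5)),succ(true))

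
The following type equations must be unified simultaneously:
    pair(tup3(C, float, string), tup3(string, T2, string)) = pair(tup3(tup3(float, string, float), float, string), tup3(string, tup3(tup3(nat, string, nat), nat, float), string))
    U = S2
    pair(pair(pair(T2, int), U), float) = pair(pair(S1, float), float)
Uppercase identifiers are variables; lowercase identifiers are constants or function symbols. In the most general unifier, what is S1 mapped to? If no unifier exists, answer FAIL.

Decompose pair/2: tup3(C, float, string) = tup3(tup3(float, string, float), float, string),  tup3(string, T2, string) = tup3(string, tup3(tup3(nat, string, nat), nat, float), string).
Decompose tup3/3: C = tup3(float, string, float),  float = float,  string = string.
Bind C := tup3(float, string, float); no other remaining equation mentions C.
Delete trivial equation float = float.
Delete trivial equation string = string.
Decompose tup3/3: string = string,  T2 = tup3(tup3(nat, string, nat), nat, float),  string = string.
Delete trivial equation string = string.
Bind T2 := tup3(tup3(nat, string, nat), nat, float); substituting into the one remaining equation that mentions T2 gives: pair(pair(pair(tup3(tup3(nat, string, nat), nat, float), int), U), float) = pair(pair(S1, float), float).
Delete trivial equation string = string.
Bind U := S2; substituting into the remaining equation gives: pair(pair(pair(tup3(tup3(nat, string, nat), nat, float), int), S2), float) = pair(pair(S1, float), float).
Decompose pair/2: pair(pair(tup3(tup3(nat, string, nat), nat, float), int), S2) = pair(S1, float),  float = float.
Decompose pair/2: pair(tup3(tup3(nat, string, nat), nat, float), int) = S1,  S2 = float.
Bind S1 := pair(tup3(tup3(nat, string, nat), nat, float), int); no other remaining equation mentions S1.
Bind S2 := float; no other remaining equation mentions S2. Substituting into the earlier binding gives U := float.
Delete trivial equation float = float.
MGU = { C -> tup3(float, string, float), T2 -> tup3(tup3(nat, string, nat), nat, float), U -> float, S1 -> pair(tup3(tup3(nat, string, nat), nat, float), int), S2 -> float }, so S1 -> pair(tup3(tup3(nat, string, nat), nat, float), int).

pair(tup3(tup3(nat, string, nat), nat, float), int)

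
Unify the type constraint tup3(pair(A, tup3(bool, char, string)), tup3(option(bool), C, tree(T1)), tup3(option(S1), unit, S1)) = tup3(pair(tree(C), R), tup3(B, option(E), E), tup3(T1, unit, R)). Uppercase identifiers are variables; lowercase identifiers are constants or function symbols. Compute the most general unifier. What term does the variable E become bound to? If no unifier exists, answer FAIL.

Decompose tup3/3: pair(A, tup3(bool, char, string)) = pair(tree(C), R),  tup3(option(bool), C, tree(T1)) = tup3(B, option(E), E),  tup3(option(S1), unit, S1) = tup3(T1, unit, R).
Decompose pair/2: A = tree(C),  tup3(bool, char, string) = R.
Bind A := tree(C); no other remaining equation mentions A.
Bind R := tup3(bool, char, string); substituting into the one remaining equation that mentions R gives: tup3(option(S1), unit, S1) = tup3(T1, unit, tup3(bool, char, string)).
Decompose tup3/3: option(bool) = B,  C = option(E),  tree(T1) = E.
Bind B := option(bool); no other remaining equation mentions B.
Bind C := option(E); no other remaining equation mentions C. Substituting into the earlier binding gives A := tree(option(E)).
Bind E := tree(T1); no other remaining equation mentions E. Substituting into the earlier bindings gives A := tree(option(tree(T1))), C := option(tree(T1)).
Decompose tup3/3: option(S1) = T1,  unit = unit,  S1 = tup3(bool, char, string).
Bind T1 := option(S1); no other remaining equation mentions T1. Substituting into the earlier bindings gives A := tree(option(tree(option(S1)))), C := option(tree(option(S1))), E := tree(option(S1)).
Delete trivial equation unit = unit.
Bind S1 := tup3(bool, char, string). Substituting into the earlier bindings gives A := tree(option(tree(option(tup3(bool, char, string))))), C := option(tree(option(tup3(bool, char, string)))), E := tree(option(tup3(bool, char, string))), T1 := option(tup3(bool, char, string)).
MGU = { A := tree(option(tree(option(tup3(bool, char, string))))), R := tup3(bool, char, string), B := option(bool), C := option(tree(option(tup3(bool, char, string)))), E := tree(option(tup3(bool, char, string))), T1 := option(tup3(bool, char, string)), S1 := tup3(bool, char, string) }, so E := tree(option(tup3(bool, char, string))).

tree(option(tup3(bool, char, string)))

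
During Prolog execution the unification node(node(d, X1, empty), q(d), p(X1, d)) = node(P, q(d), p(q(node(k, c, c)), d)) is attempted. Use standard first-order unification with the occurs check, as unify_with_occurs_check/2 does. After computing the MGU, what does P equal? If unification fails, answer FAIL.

node(d, q(node(k, c, c)), empty)

Decompose node/3: node(d, X1, empty) = P,  q(d) = q(d),  p(X1, d) = p(q(node(k, c, c)), d).
Bind P := node(d, X1, empty); no other remaining equation mentions P.
Delete trivial equation q(d) = q(d).
Decompose p/2: X1 = q(node(k, c, c)),  d = d.
Bind X1 := q(node(k, c, c)); no other remaining equation mentions X1. Substituting into the earlier binding gives P := node(d, q(node(k, c, c)), empty).
Delete trivial equation d = d.
MGU = { P ↦ node(d, q(node(k, c, c)), empty), X1 ↦ q(node(k, c, c)) }, so P ↦ node(d, q(node(k, c, c)), empty).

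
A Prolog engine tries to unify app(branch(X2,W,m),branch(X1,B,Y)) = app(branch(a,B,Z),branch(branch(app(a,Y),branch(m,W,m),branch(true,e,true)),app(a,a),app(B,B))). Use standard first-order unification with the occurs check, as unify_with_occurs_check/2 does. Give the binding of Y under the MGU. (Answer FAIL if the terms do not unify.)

app(app(a,a),app(a,a))

Decompose app/2: branch(X2,W,m) = branch(a,B,Z),  branch(X1,B,Y) = branch(branch(app(a,Y),branch(m,W,m),branch(true,e,true)),app(a,a),app(B,B)).
Decompose branch/3: X2 = a,  W = B,  m = Z.
Bind X2 := a; no other remaining equation mentions X2.
Bind W := B; substituting into the one remaining equation that mentions W gives: branch(X1,B,Y) = branch(branch(app(a,Y),branch(m,B,m),branch(true,e,true)),app(a,a),app(B,B)).
Bind Z := m; no other remaining equation mentions Z.
Decompose branch/3: X1 = branch(app(a,Y),branch(m,B,m),branch(true,e,true)),  B = app(a,a),  Y = app(B,B).
Bind X1 := branch(app(a,Y),branch(m,B,m),branch(true,e,true)); no other remaining equation mentions X1.
Bind B := app(a,a); substituting into the remaining equation gives: Y = app(app(a,a),app(a,a)). Substituting into the earlier bindings gives W := app(a,a), X1 := branch(app(a,Y),branch(m,app(a,a),m),branch(true,e,true)).
Bind Y := app(app(a,a),app(a,a)). Substituting into the earlier binding gives X1 := branch(app(a,app(app(a,a),app(a,a))),branch(m,app(a,a),m),branch(true,e,true)).
MGU = { X2 -> a, W -> app(a,a), Z -> m, X1 -> branch(app(a,app(app(a,a),app(a,a))),branch(m,app(a,a),m),branch(true,e,true)), B -> app(a,a), Y -> app(app(a,a),app(a,a)) }, so Y -> app(app(a,a),app(a,a)).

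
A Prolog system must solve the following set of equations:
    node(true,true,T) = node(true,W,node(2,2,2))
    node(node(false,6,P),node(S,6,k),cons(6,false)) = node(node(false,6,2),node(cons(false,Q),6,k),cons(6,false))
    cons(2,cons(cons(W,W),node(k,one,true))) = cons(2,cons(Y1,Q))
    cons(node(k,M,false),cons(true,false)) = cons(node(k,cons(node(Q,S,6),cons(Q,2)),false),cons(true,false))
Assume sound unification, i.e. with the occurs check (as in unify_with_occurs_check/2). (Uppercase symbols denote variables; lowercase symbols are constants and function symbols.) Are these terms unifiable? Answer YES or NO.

YES

Decompose node/3: true = true,  true = W,  T = node(2,2,2).
Delete trivial equation true = true.
Bind W := true; substituting into the one remaining equation that mentions W gives: cons(2,cons(cons(true,true),node(k,one,true))) = cons(2,cons(Y1,Q)).
Bind T := node(2,2,2); no other remaining equation mentions T.
Decompose node/3: node(false,6,P) = node(false,6,2),  node(S,6,k) = node(cons(false,Q),6,k),  cons(6,false) = cons(6,false).
Decompose node/3: false = false,  6 = 6,  P = 2.
Delete trivial equation false = false.
Delete trivial equation 6 = 6.
Bind P := 2; no other remaining equation mentions P.
Decompose node/3: S = cons(false,Q),  6 = 6,  k = k.
Bind S := cons(false,Q); substituting into the one remaining equation that mentions S gives: cons(node(k,M,false),cons(true,false)) = cons(node(k,cons(node(Q,cons(false,Q),6),cons(Q,2)),false),cons(true,false)).
Delete trivial equation 6 = 6.
Delete trivial equation k = k.
Delete trivial equation cons(6,false) = cons(6,false).
Decompose cons/2: 2 = 2,  cons(cons(true,true),node(k,one,true)) = cons(Y1,Q).
Delete trivial equation 2 = 2.
Decompose cons/2: cons(true,true) = Y1,  node(k,one,true) = Q.
Bind Y1 := cons(true,true); no other remaining equation mentions Y1.
Bind Q := node(k,one,true); substituting into the remaining equation gives: cons(node(k,M,false),cons(true,false)) = cons(node(k,cons(node(node(k,one,true),cons(false,node(k,one,true)),6),cons(node(k,one,true),2)),false),cons(true,false)). Substituting into the earlier binding gives S := cons(false,node(k,one,true)).
Decompose cons/2: node(k,M,false) = node(k,cons(node(node(k,one,true),cons(false,node(k,one,true)),6),cons(node(k,one,true),2)),false),  cons(true,false) = cons(true,false).
Decompose node/3: k = k,  M = cons(node(node(k,one,true),cons(false,node(k,one,true)),6),cons(node(k,one,true),2)),  false = false.
Delete trivial equation k = k.
Bind M := cons(node(node(k,one,true),cons(false,node(k,one,true)),6),cons(node(k,one,true),2)); no other remaining equation mentions M.
Delete trivial equation false = false.
Delete trivial equation cons(true,false) = cons(true,false).
No equations remain and no clash or occurs-check failure arose, so a unifier exists.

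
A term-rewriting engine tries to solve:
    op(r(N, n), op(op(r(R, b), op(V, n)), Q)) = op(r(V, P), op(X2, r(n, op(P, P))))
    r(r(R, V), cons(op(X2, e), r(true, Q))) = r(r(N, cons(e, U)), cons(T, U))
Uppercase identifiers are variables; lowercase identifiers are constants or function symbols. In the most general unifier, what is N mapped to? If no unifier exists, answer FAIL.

cons(e, r(true, r(n, op(n, n))))

Decompose op/2: r(N, n) = r(V, P),  op(op(r(R, b), op(V, n)), Q) = op(X2, r(n, op(P, P))).
Decompose r/2: N = V,  n = P.
Bind N := V; substituting into the one remaining equation that mentions N gives: r(r(R, V), cons(op(X2, e), r(true, Q))) = r(r(V, cons(e, U)), cons(T, U)).
Bind P := n; substituting into the one remaining equation that mentions P gives: op(op(r(R, b), op(V, n)), Q) = op(X2, r(n, op(n, n))).
Decompose op/2: op(r(R, b), op(V, n)) = X2,  Q = r(n, op(n, n)).
Bind X2 := op(r(R, b), op(V, n)); substituting into the one remaining equation that mentions X2 gives: r(r(R, V), cons(op(op(r(R, b), op(V, n)), e), r(true, Q))) = r(r(V, cons(e, U)), cons(T, U)).
Bind Q := r(n, op(n, n)); substituting into the remaining equation gives: r(r(R, V), cons(op(op(r(R, b), op(V, n)), e), r(true, r(n, op(n, n))))) = r(r(V, cons(e, U)), cons(T, U)).
Decompose r/2: r(R, V) = r(V, cons(e, U)),  cons(op(op(r(R, b), op(V, n)), e), r(true, r(n, op(n, n)))) = cons(T, U).
Decompose r/2: R = V,  V = cons(e, U).
Bind R := V; substituting into the one remaining equation that mentions R gives: cons(op(op(r(V, b), op(V, n)), e), r(true, r(n, op(n, n)))) = cons(T, U). Substituting into the earlier binding gives X2 := op(r(V, b), op(V, n)).
Bind V := cons(e, U); substituting into the remaining equation gives: cons(op(op(r(cons(e, U), b), op(cons(e, U), n)), e), r(true, r(n, op(n, n)))) = cons(T, U). Substituting into the earlier bindings gives N := cons(e, U), X2 := op(r(cons(e, U), b), op(cons(e, U), n)), R := cons(e, U).
Decompose cons/2: op(op(r(cons(e, U), b), op(cons(e, U), n)), e) = T,  r(true, r(n, op(n, n))) = U.
Bind T := op(op(r(cons(e, U), b), op(cons(e, U), n)), e); no other remaining equation mentions T.
Bind U := r(true, r(n, op(n, n))). Substituting into the earlier bindings gives N := cons(e, r(true, r(n, op(n, n)))), X2 := op(r(cons(e, r(true, r(n, op(n, n)))), b), op(cons(e, r(true, r(n, op(n, n)))), n)), R := cons(e, r(true, r(n, op(n, n)))), V := cons(e, r(true, r(n, op(n, n)))), T := op(op(r(cons(e, r(true, r(n, op(n, n)))), b), op(cons(e, r(true, r(n, op(n, n)))), n)), e).
MGU = { N -> cons(e, r(true, r(n, op(n, n)))), P -> n, X2 -> op(r(cons(e, r(true, r(n, op(n, n)))), b), op(cons(e, r(true, r(n, op(n, n)))), n)), Q -> r(n, op(n, n)), R -> cons(e, r(true, r(n, op(n, n)))), V -> cons(e, r(true, r(n, op(n, n)))), T -> op(op(r(cons(e, r(true, r(n, op(n, n)))), b), op(cons(e, r(true, r(n, op(n, n)))), n)), e), U -> r(true, r(n, op(n, n))) }, so N -> cons(e, r(true, r(n, op(n, n)))).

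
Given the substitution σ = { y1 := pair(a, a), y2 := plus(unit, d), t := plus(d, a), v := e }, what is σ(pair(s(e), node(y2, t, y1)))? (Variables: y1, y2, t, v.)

Replace each occurrence of y1 with pair(a, a).
Replace each occurrence of y2 with plus(unit, d).
Replace each occurrence of t with plus(d, a).
Result: pair(s(e), node(plus(unit, d), plus(d, a), pair(a, a))).

pair(s(e), node(plus(unit, d), plus(d, a), pair(a, a)))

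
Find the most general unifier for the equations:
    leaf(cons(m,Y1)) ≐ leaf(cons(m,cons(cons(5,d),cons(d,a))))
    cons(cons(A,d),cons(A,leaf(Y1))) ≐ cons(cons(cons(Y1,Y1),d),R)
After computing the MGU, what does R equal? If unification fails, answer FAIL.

cons(cons(cons(cons(5,d),cons(d,a)),cons(cons(5,d),cons(d,a))),leaf(cons(cons(5,d),cons(d,a))))

Decompose leaf/1: cons(m,Y1) ≐ cons(m,cons(cons(5,d),cons(d,a))).
Decompose cons/2: m ≐ m,  Y1 ≐ cons(cons(5,d),cons(d,a)).
Delete trivial equation m ≐ m.
Bind Y1 := cons(cons(5,d),cons(d,a)); substituting into the remaining equation gives: cons(cons(A,d),cons(A,leaf(cons(cons(5,d),cons(d,a))))) ≐ cons(cons(cons(cons(cons(5,d),cons(d,a)),cons(cons(5,d),cons(d,a))),d),R).
Decompose cons/2: cons(A,d) ≐ cons(cons(cons(cons(5,d),cons(d,a)),cons(cons(5,d),cons(d,a))),d),  cons(A,leaf(cons(cons(5,d),cons(d,a)))) ≐ R.
Decompose cons/2: A ≐ cons(cons(cons(5,d),cons(d,a)),cons(cons(5,d),cons(d,a))),  d ≐ d.
Bind A := cons(cons(cons(5,d),cons(d,a)),cons(cons(5,d),cons(d,a))); substituting into the one remaining equation that mentions A gives: cons(cons(cons(cons(5,d),cons(d,a)),cons(cons(5,d),cons(d,a))),leaf(cons(cons(5,d),cons(d,a)))) ≐ R.
Delete trivial equation d ≐ d.
Bind R := cons(cons(cons(cons(5,d),cons(d,a)),cons(cons(5,d),cons(d,a))),leaf(cons(cons(5,d),cons(d,a)))).
MGU = { Y1 -> cons(cons(5,d),cons(d,a)), A -> cons(cons(cons(5,d),cons(d,a)),cons(cons(5,d),cons(d,a))), R -> cons(cons(cons(cons(5,d),cons(d,a)),cons(cons(5,d),cons(d,a))),leaf(cons(cons(5,d),cons(d,a)))) }, so R -> cons(cons(cons(cons(5,d),cons(d,a)),cons(cons(5,d),cons(d,a))),leaf(cons(cons(5,d),cons(d,a)))).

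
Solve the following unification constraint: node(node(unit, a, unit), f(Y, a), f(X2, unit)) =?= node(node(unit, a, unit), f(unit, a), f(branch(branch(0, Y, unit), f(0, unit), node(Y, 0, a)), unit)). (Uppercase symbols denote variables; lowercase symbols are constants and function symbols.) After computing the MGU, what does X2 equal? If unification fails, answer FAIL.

branch(branch(0, unit, unit), f(0, unit), node(unit, 0, a))

Decompose node/3: node(unit, a, unit) =?= node(unit, a, unit),  f(Y, a) =?= f(unit, a),  f(X2, unit) =?= f(branch(branch(0, Y, unit), f(0, unit), node(Y, 0, a)), unit).
Delete trivial equation node(unit, a, unit) =?= node(unit, a, unit).
Decompose f/2: Y =?= unit,  a =?= a.
Bind Y := unit; substituting into the one remaining equation that mentions Y gives: f(X2, unit) =?= f(branch(branch(0, unit, unit), f(0, unit), node(unit, 0, a)), unit).
Delete trivial equation a =?= a.
Decompose f/2: X2 =?= branch(branch(0, unit, unit), f(0, unit), node(unit, 0, a)),  unit =?= unit.
Bind X2 := branch(branch(0, unit, unit), f(0, unit), node(unit, 0, a)); no other remaining equation mentions X2.
Delete trivial equation unit =?= unit.
MGU = { Y ↦ unit, X2 ↦ branch(branch(0, unit, unit), f(0, unit), node(unit, 0, a)) }, so X2 ↦ branch(branch(0, unit, unit), f(0, unit), node(unit, 0, a)).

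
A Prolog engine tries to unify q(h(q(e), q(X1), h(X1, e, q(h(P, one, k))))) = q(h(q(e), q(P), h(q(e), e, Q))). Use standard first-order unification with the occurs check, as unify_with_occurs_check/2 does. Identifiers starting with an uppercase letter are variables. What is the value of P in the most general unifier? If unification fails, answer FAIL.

Decompose q/1: h(q(e), q(X1), h(X1, e, q(h(P, one, k)))) = h(q(e), q(P), h(q(e), e, Q)).
Decompose h/3: q(e) = q(e),  q(X1) = q(P),  h(X1, e, q(h(P, one, k))) = h(q(e), e, Q).
Delete trivial equation q(e) = q(e).
Decompose q/1: X1 = P.
Bind X1 := P; substituting into the remaining equation gives: h(P, e, q(h(P, one, k))) = h(q(e), e, Q).
Decompose h/3: P = q(e),  e = e,  q(h(P, one, k)) = Q.
Bind P := q(e); substituting into the one remaining equation that mentions P gives: q(h(q(e), one, k)) = Q. Substituting into the earlier binding gives X1 := q(e).
Delete trivial equation e = e.
Bind Q := q(h(q(e), one, k)).
MGU = { X1 = q(e), P = q(e), Q = q(h(q(e), one, k)) }, so P = q(e).

q(e)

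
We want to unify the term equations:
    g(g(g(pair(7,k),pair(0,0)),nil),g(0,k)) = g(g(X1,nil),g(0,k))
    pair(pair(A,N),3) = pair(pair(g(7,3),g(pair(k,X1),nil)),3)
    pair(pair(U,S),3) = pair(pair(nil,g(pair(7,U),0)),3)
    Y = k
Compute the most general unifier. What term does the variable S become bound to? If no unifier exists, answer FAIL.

g(pair(7,nil),0)

Decompose g/2: g(g(pair(7,k),pair(0,0)),nil) = g(X1,nil),  g(0,k) = g(0,k).
Decompose g/2: g(pair(7,k),pair(0,0)) = X1,  nil = nil.
Bind X1 := g(pair(7,k),pair(0,0)); substituting into the one remaining equation that mentions X1 gives: pair(pair(A,N),3) = pair(pair(g(7,3),g(pair(k,g(pair(7,k),pair(0,0))),nil)),3).
Delete trivial equation nil = nil.
Delete trivial equation g(0,k) = g(0,k).
Decompose pair/2: pair(A,N) = pair(g(7,3),g(pair(k,g(pair(7,k),pair(0,0))),nil)),  3 = 3.
Decompose pair/2: A = g(7,3),  N = g(pair(k,g(pair(7,k),pair(0,0))),nil).
Bind A := g(7,3); no other remaining equation mentions A.
Bind N := g(pair(k,g(pair(7,k),pair(0,0))),nil); no other remaining equation mentions N.
Delete trivial equation 3 = 3.
Decompose pair/2: pair(U,S) = pair(nil,g(pair(7,U),0)),  3 = 3.
Decompose pair/2: U = nil,  S = g(pair(7,U),0).
Bind U := nil; substituting into the one remaining equation that mentions U gives: S = g(pair(7,nil),0).
Bind S := g(pair(7,nil),0); no other remaining equation mentions S.
Delete trivial equation 3 = 3.
Bind Y := k.
MGU = { X1 := g(pair(7,k),pair(0,0)), A := g(7,3), N := g(pair(k,g(pair(7,k),pair(0,0))),nil), U := nil, S := g(pair(7,nil),0), Y := k }, so S := g(pair(7,nil),0).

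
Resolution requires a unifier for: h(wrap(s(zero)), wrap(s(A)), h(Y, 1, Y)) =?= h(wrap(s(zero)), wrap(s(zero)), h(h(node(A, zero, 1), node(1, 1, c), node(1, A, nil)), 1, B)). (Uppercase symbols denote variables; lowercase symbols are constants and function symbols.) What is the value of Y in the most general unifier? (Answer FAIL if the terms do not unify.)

Decompose h/3: wrap(s(zero)) =?= wrap(s(zero)),  wrap(s(A)) =?= wrap(s(zero)),  h(Y, 1, Y) =?= h(h(node(A, zero, 1), node(1, 1, c), node(1, A, nil)), 1, B).
Delete trivial equation wrap(s(zero)) =?= wrap(s(zero)).
Decompose wrap/1: s(A) =?= s(zero).
Decompose s/1: A =?= zero.
Bind A := zero; substituting into the remaining equation gives: h(Y, 1, Y) =?= h(h(node(zero, zero, 1), node(1, 1, c), node(1, zero, nil)), 1, B).
Decompose h/3: Y =?= h(node(zero, zero, 1), node(1, 1, c), node(1, zero, nil)),  1 =?= 1,  Y =?= B.
Bind Y := h(node(zero, zero, 1), node(1, 1, c), node(1, zero, nil)); substituting into the one remaining equation that mentions Y gives: h(node(zero, zero, 1), node(1, 1, c), node(1, zero, nil)) =?= B.
Delete trivial equation 1 =?= 1.
Bind B := h(node(zero, zero, 1), node(1, 1, c), node(1, zero, nil)).
MGU = { A ↦ zero, Y ↦ h(node(zero, zero, 1), node(1, 1, c), node(1, zero, nil)), B ↦ h(node(zero, zero, 1), node(1, 1, c), node(1, zero, nil)) }, so Y ↦ h(node(zero, zero, 1), node(1, 1, c), node(1, zero, nil)).

h(node(zero, zero, 1), node(1, 1, c), node(1, zero, nil))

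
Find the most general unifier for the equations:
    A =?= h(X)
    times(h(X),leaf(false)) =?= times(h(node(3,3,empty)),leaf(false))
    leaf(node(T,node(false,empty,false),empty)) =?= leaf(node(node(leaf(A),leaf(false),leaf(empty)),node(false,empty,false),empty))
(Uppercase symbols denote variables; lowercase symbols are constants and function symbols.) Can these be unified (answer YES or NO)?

YES

Bind A := h(X); substituting into the one remaining equation that mentions A gives: leaf(node(T,node(false,empty,false),empty)) =?= leaf(node(node(leaf(h(X)),leaf(false),leaf(empty)),node(false,empty,false),empty)).
Decompose times/2: h(X) =?= h(node(3,3,empty)),  leaf(false) =?= leaf(false).
Decompose h/1: X =?= node(3,3,empty).
Bind X := node(3,3,empty); substituting into the one remaining equation that mentions X gives: leaf(node(T,node(false,empty,false),empty)) =?= leaf(node(node(leaf(h(node(3,3,empty))),leaf(false),leaf(empty)),node(false,empty,false),empty)). Substituting into the earlier binding gives A := h(node(3,3,empty)).
Delete trivial equation leaf(false) =?= leaf(false).
Decompose leaf/1: node(T,node(false,empty,false),empty) =?= node(node(leaf(h(node(3,3,empty))),leaf(false),leaf(empty)),node(false,empty,false),empty).
Decompose node/3: T =?= node(leaf(h(node(3,3,empty))),leaf(false),leaf(empty)),  node(false,empty,false) =?= node(false,empty,false),  empty =?= empty.
Bind T := node(leaf(h(node(3,3,empty))),leaf(false),leaf(empty)); no other remaining equation mentions T.
Delete trivial equation node(false,empty,false) =?= node(false,empty,false).
Delete trivial equation empty =?= empty.
No equations remain and no clash or occurs-check failure arose, so a unifier exists.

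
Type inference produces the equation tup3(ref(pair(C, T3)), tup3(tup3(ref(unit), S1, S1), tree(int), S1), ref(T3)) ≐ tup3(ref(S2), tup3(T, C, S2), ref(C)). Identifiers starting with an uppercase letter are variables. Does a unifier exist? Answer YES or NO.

Decompose tup3/3: ref(pair(C, T3)) ≐ ref(S2),  tup3(tup3(ref(unit), S1, S1), tree(int), S1) ≐ tup3(T, C, S2),  ref(T3) ≐ ref(C).
Decompose ref/1: pair(C, T3) ≐ S2.
Bind S2 := pair(C, T3); substituting into the one remaining equation that mentions S2 gives: tup3(tup3(ref(unit), S1, S1), tree(int), S1) ≐ tup3(T, C, pair(C, T3)).
Decompose tup3/3: tup3(ref(unit), S1, S1) ≐ T,  tree(int) ≐ C,  S1 ≐ pair(C, T3).
Bind T := tup3(ref(unit), S1, S1); no other remaining equation mentions T.
Bind C := tree(int); substituting into the remaining equations gives: S1 ≐ pair(tree(int), T3),  ref(T3) ≐ ref(tree(int)). Substituting into the earlier binding gives S2 := pair(tree(int), T3).
Bind S1 := pair(tree(int), T3); no other remaining equation mentions S1. Substituting into the earlier binding gives T := tup3(ref(unit), pair(tree(int), T3), pair(tree(int), T3)).
Decompose ref/1: T3 ≐ tree(int).
Bind T3 := tree(int). Substituting into the earlier bindings gives S2 := pair(tree(int), tree(int)), T := tup3(ref(unit), pair(tree(int), tree(int)), pair(tree(int), tree(int))), S1 := pair(tree(int), tree(int)).
No equations remain and no clash or occurs-check failure arose, so a unifier exists.

YES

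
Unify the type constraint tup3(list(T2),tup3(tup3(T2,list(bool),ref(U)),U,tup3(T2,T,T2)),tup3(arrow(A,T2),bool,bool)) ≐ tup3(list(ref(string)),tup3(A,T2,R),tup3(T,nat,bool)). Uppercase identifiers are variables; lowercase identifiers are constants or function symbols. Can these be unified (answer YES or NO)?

Decompose tup3/3: list(T2) ≐ list(ref(string)),  tup3(tup3(T2,list(bool),ref(U)),U,tup3(T2,T,T2)) ≐ tup3(A,T2,R),  tup3(arrow(A,T2),bool,bool) ≐ tup3(T,nat,bool).
Decompose list/1: T2 ≐ ref(string).
Bind T2 := ref(string); substituting into the remaining equations gives: tup3(tup3(ref(string),list(bool),ref(U)),U,tup3(ref(string),T,ref(string))) ≐ tup3(A,ref(string),R),  tup3(arrow(A,ref(string)),bool,bool) ≐ tup3(T,nat,bool).
Decompose tup3/3: tup3(ref(string),list(bool),ref(U)) ≐ A,  U ≐ ref(string),  tup3(ref(string),T,ref(string)) ≐ R.
Bind A := tup3(ref(string),list(bool),ref(U)); substituting into the one remaining equation that mentions A gives: tup3(arrow(tup3(ref(string),list(bool),ref(U)),ref(string)),bool,bool) ≐ tup3(T,nat,bool).
Bind U := ref(string); substituting into the one remaining equation that mentions U gives: tup3(arrow(tup3(ref(string),list(bool),ref(ref(string))),ref(string)),bool,bool) ≐ tup3(T,nat,bool). Substituting into the earlier binding gives A := tup3(ref(string),list(bool),ref(ref(string))).
Bind R := tup3(ref(string),T,ref(string)); no other remaining equation mentions R.
Decompose tup3/3: arrow(tup3(ref(string),list(bool),ref(ref(string))),ref(string)) ≐ T,  bool ≐ nat,  bool ≐ bool.
Bind T := arrow(tup3(ref(string),list(bool),ref(ref(string))),ref(string)); no other remaining equation mentions T. Substituting into the earlier binding gives R := tup3(ref(string),arrow(tup3(ref(string),list(bool),ref(ref(string))),ref(string)),ref(string)).
Clash: constants bool and nat differ; no unifier exists.

NO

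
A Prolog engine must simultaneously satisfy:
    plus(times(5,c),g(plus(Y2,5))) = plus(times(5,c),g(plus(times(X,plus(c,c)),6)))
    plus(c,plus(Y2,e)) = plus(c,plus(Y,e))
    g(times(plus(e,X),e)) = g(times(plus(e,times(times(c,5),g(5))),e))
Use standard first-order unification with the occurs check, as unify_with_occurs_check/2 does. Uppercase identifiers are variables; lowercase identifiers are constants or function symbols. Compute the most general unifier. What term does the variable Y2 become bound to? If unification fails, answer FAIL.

FAIL

Decompose plus/2: times(5,c) = times(5,c),  g(plus(Y2,5)) = g(plus(times(X,plus(c,c)),6)).
Delete trivial equation times(5,c) = times(5,c).
Decompose g/1: plus(Y2,5) = plus(times(X,plus(c,c)),6).
Decompose plus/2: Y2 = times(X,plus(c,c)),  5 = 6.
Bind Y2 := times(X,plus(c,c)); substituting into the one remaining equation that mentions Y2 gives: plus(c,plus(times(X,plus(c,c)),e)) = plus(c,plus(Y,e)).
Clash: constants 5 and 6 differ; no unifier exists.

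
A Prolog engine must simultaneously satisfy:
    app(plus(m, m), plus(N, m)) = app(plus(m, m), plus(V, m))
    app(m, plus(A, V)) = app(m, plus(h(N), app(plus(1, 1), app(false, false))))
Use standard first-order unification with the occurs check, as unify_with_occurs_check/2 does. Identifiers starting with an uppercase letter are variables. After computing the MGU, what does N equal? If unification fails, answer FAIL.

app(plus(1, 1), app(false, false))

Decompose app/2: plus(m, m) = plus(m, m),  plus(N, m) = plus(V, m).
Delete trivial equation plus(m, m) = plus(m, m).
Decompose plus/2: N = V,  m = m.
Bind N := V; substituting into the one remaining equation that mentions N gives: app(m, plus(A, V)) = app(m, plus(h(V), app(plus(1, 1), app(false, false)))).
Delete trivial equation m = m.
Decompose app/2: m = m,  plus(A, V) = plus(h(V), app(plus(1, 1), app(false, false))).
Delete trivial equation m = m.
Decompose plus/2: A = h(V),  V = app(plus(1, 1), app(false, false)).
Bind A := h(V); no other remaining equation mentions A.
Bind V := app(plus(1, 1), app(false, false)). Substituting into the earlier bindings gives N := app(plus(1, 1), app(false, false)), A := h(app(plus(1, 1), app(false, false))).
MGU = { N = app(plus(1, 1), app(false, false)), A = h(app(plus(1, 1), app(false, false))), V = app(plus(1, 1), app(false, false)) }, so N = app(plus(1, 1), app(false, false)).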